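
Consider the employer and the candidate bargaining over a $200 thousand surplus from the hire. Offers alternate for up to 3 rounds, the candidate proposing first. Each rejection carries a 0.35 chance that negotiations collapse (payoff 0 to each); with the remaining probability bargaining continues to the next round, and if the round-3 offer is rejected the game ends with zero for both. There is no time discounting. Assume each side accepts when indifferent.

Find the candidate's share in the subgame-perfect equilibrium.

154.5

Round 3 (the candidate proposes): rejection yields 0 for the employer; the candidate offers 0 and keeps 200.
Round 2 (the employer proposes): rejecting gives the candidate an expected 0.65 × 200 = 130, so the employer offers 130, keeping 70.
Round 1 (the candidate proposes): rejecting gives the employer an expected 0.65 × 70 = 45.5. The candidate offers 45.5 and keeps 200 − 45.5 = 154.5.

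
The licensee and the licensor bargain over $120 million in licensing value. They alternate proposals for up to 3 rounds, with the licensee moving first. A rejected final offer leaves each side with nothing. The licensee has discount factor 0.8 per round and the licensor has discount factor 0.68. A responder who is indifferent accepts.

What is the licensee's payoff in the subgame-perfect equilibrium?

103.68

Round 3 (the licensee proposes): rejection yields 0 for the licensor; the licensee offers 0 and keeps 120.
Round 2 (the licensor proposes): the licensee can get 120 next round, worth 0.8 × 120 = 96 now. The licensor offers 96 and keeps 120 − 96 = 24.
Round 1 (the licensee proposes): the licensor can get 24 next round, worth 0.68 × 24 = 16.32 now. The licensee offers 16.32 and keeps 120 − 16.32 = 103.68.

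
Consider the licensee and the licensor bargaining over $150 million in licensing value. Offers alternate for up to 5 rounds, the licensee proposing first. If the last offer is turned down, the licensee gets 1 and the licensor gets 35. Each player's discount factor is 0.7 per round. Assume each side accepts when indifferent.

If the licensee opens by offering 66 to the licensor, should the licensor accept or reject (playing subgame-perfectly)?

Accept

Round 5 (the licensee proposes): the licensor gets 35 if talks fail, so the licensee offers 35 and keeps 115.
Round 4 (the licensor proposes): the licensee can get 115 next round, worth 0.7 × 115 = 80.5 now, so the licensor offers 80.5, keeping 69.5.
Round 3 (the licensee proposes): the licensor can get 69.5 next round, worth 0.7 × 69.5 = 48.65 now. The licensee offers 48.65 and keeps 150 − 48.65 = 101.35.
Round 2 (the licensor proposes): the licensee can get 101.35 next round, worth 0.7 × 101.35 = 70.945 now, so the licensor offers 70.945, keeping 79.055.
So by rejecting in round 1, the licensor gets 79.055 next round, worth 0.7 × 79.055 = 55.3385 now.
Offer 66 ≥ 55.3385, so the licensor accepts.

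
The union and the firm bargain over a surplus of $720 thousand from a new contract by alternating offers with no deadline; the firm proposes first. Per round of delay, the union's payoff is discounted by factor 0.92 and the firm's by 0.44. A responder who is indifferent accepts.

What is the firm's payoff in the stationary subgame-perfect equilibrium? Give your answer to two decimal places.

Let x be the firm's share when the firm proposes and y be the union's share when the union proposes.
The union accepts iff offered ≥ 0.92·y, so x = 720 − 0.92y. Symmetrically y = 720 − 0.44x.
Substituting: x = 720 − 0.92(720 − 0.44x), giving x(1 − 0.44·0.92) = 720(1 − 0.92).
So x = 720 × 0.08 / 0.5952 ≈ 96.7742, and the union receives 720 − x ≈ 623.2258.

96.77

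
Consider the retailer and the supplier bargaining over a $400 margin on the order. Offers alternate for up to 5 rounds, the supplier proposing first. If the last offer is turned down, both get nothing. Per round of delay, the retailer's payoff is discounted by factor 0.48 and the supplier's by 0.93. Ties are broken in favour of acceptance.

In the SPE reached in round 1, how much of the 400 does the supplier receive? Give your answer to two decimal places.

380.56

Round 5 (the supplier proposes): rejection yields 0 for the retailer; the supplier offers 0 and keeps 400.
Round 4 (the retailer proposes): the supplier can get 400 next round, worth 0.93 × 400 = 372 now; the retailer offers that and keeps 28.
Round 3 (the supplier proposes): the retailer can get 28 next round, worth 0.48 × 28 = 13.44 now; the supplier offers that and keeps 386.56.
Round 2 (the retailer proposes): the supplier can get 386.56 next round, worth 0.93 × 386.56 = 359.5008 now; the retailer offers that and keeps 40.4992.
Round 1 (the supplier proposes): the retailer can get 40.4992 next round, worth 0.48 × 40.4992 = 19.439616 now; the supplier offers that and keeps 380.560384.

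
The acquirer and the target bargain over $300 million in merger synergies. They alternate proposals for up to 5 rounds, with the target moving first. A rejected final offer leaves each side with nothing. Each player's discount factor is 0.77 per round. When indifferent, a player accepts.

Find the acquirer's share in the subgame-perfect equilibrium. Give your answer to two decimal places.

84.63

Round 5 (the target proposes): rejection yields 0 for the acquirer; the target offers 0 and keeps 300.
Round 4 (the acquirer proposes): the target can get 300 next round, worth 0.77 × 300 = 231 now; the acquirer offers that and keeps 69.
Round 3 (the target proposes): the acquirer can get 69 next round, worth 0.77 × 69 = 53.13 now. The target offers 53.13 and keeps 300 − 53.13 = 246.87.
Round 2 (the acquirer proposes): the target can get 246.87 next round, worth 0.77 × 246.87 = 190.0899 now; the acquirer offers that and keeps 109.9101.
Round 1 (the target proposes): the acquirer can get 109.9101 next round, worth 0.77 × 109.9101 = 84.630777 now. The target offers 84.630777 and keeps 300 − 84.630777 = 215.369223.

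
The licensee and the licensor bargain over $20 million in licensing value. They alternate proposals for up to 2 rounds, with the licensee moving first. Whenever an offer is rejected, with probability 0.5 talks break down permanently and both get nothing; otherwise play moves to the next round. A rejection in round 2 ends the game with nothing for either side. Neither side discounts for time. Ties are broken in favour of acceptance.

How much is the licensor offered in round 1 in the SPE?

10

Round 2 (the licensor proposes): the licensee will accept anything ≥ 0, so the licensor offers 0 and keeps 20.
Round 1 (the licensee proposes): rejecting gives the licensor an expected 0.5 × 20 = 10; the licensee offers that and keeps 10.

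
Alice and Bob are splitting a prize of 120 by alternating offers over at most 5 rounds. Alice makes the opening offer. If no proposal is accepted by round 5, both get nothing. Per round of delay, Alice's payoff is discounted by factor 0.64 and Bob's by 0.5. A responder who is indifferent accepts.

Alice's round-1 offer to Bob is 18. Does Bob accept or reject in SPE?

Round 5 (Alice proposes): Bob will accept anything ≥ 0, so Alice offers 0 and keeps 120.
Round 4 (Bob proposes): Alice can get 120 next round, worth 0.64 × 120 = 76.8 now. Bob offers 76.8 and keeps 120 − 76.8 = 43.2.
Round 3 (Alice proposes): Bob can get 43.2 next round, worth 0.5 × 43.2 = 21.6 now. Alice offers 21.6 and keeps 120 − 21.6 = 98.4.
Round 2 (Bob proposes): Alice can get 98.4 next round, worth 0.64 × 98.4 = 62.976 now, so Bob offers 62.976, keeping 57.024.
So by rejecting in round 1, Bob gets 57.024 next round, worth 0.5 × 57.024 = 28.512 now.
Offer 18 < 28.512, so Bob rejects.

Reject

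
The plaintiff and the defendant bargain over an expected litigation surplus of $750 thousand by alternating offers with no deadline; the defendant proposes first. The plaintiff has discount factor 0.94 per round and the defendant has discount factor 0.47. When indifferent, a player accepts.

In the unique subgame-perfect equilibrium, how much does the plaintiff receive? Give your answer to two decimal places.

669.38

Let x be the defendant's share when the defendant proposes and y be the plaintiff's share when the plaintiff proposes.
The plaintiff accepts iff offered ≥ 0.94·y, so x = 750 − 0.94y. Symmetrically y = 750 − 0.47x.
Substituting: x = 750 − 0.94(750 − 0.47x), giving x(1 − 0.47·0.94) = 750(1 − 0.94).
So x = 750 × 0.06 / 0.5582 ≈ 80.6163, and the plaintiff receives 750 − x ≈ 669.3837.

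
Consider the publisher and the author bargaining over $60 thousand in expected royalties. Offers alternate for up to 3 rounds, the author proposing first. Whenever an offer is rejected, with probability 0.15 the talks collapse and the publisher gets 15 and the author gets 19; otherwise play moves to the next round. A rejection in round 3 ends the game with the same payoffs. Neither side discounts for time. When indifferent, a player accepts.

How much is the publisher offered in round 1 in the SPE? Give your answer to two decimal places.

18.32

Round 3 (the author proposes): the publisher gets 15 if talks fail, so the author offers 15 and keeps 45.
Round 2 (the publisher proposes): rejecting gives the author an expected 0.85 × 45 + 0.15 × 19 = 41.1; the publisher offers that and keeps 18.9.
Round 1 (the author proposes): rejecting gives the publisher an expected 0.85 × 18.9 + 0.15 × 15 = 18.315. The author offers 18.315 and keeps 60 − 18.315 = 41.685.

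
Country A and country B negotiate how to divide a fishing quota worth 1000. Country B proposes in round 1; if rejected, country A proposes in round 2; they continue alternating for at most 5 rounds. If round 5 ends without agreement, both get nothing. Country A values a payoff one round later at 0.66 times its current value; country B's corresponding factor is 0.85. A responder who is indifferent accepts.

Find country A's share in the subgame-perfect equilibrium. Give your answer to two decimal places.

Round 5 (country B proposes): rejection yields 0 for country A; country B offers 0 and keeps 1000.
Round 4 (country A proposes): country B can get 1000 next round, worth 0.85 × 1000 = 850 now. Country A offers 850 and keeps 1000 − 850 = 150.
Round 3 (country B proposes): country A can get 150 next round, worth 0.66 × 150 = 99 now; country B offers that and keeps 901.
Round 2 (country A proposes): country B can get 901 next round, worth 0.85 × 901 = 765.85 now. Country A offers 765.85 and keeps 1000 − 765.85 = 234.15.
Round 1 (country B proposes): country A can get 234.15 next round, worth 0.66 × 234.15 = 154.539 now. Country B offers 154.539 and keeps 1000 − 154.539 = 845.461.

154.54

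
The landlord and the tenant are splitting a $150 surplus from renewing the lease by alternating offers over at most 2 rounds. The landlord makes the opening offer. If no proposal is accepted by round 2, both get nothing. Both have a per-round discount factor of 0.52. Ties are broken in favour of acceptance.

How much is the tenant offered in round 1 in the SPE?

Work backward from the last round.
Round 2 (the tenant proposes): rejection yields 0 for the landlord; the tenant offers 0 and keeps 150.
Round 1 (the landlord proposes): the tenant can get 150 next round, worth 0.52 × 150 = 78 now, so the landlord offers 78, keeping 72.

78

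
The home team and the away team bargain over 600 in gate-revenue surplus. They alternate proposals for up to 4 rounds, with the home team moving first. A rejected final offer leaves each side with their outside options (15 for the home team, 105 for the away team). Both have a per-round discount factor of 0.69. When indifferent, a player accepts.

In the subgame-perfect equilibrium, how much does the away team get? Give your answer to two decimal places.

320.52

Round 4 (the away team proposes): the home team gets 15 if talks fail, so the away team offers 15 and keeps 585.
Round 3 (the home team proposes): the away team can get 585 next round, worth 0.69 × 585 = 403.65 now, so the home team offers 403.65, keeping 196.35.
Round 2 (the away team proposes): the home team can get 196.35 next round, worth 0.69 × 196.35 = 135.4815 now. The away team offers 135.4815 and keeps 600 − 135.4815 = 464.5185.
Round 1 (the home team proposes): the away team can get 464.5185 next round, worth 0.69 × 464.5185 = 320.517765 now, so the home team offers 320.517765, keeping 279.482235.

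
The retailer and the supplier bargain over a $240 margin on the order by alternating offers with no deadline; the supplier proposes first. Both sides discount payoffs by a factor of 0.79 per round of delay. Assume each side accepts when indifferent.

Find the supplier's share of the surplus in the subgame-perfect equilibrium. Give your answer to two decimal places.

When the supplier proposes, the retailer accepts any offer worth at least 0.79 times what the retailer would get by proposing next round; and vice versa.
This gives x = 240 − 0.79y and y = 240 − 0.79x, where x and y are each side's share when it proposes.
Hence (1 − 0.79·0.79)x = 240(1 − 0.79), i.e. 0.3759·x = 50.4.
x ≈ 134.0782; the retailer's share is 240 − x ≈ 105.9218.

134.08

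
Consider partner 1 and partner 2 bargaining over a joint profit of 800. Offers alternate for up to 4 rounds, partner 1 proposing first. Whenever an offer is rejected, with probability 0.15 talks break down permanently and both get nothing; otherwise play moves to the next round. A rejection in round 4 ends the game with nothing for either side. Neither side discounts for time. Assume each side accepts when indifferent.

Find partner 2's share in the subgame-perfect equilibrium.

593.3

By backward induction:
Round 4 (partner 2 proposes): rejection yields 0 for partner 1; partner 2 offers 0 and keeps 800.
Round 3 (partner 1 proposes): rejecting gives partner 2 an expected 0.85 × 800 = 680, so partner 1 offers 680, keeping 120.
Round 2 (partner 2 proposes): rejecting gives partner 1 an expected 0.85 × 120 = 102. Partner 2 offers 102 and keeps 800 − 102 = 698.
Round 1 (partner 1 proposes): rejecting gives partner 2 an expected 0.85 × 698 = 593.3. Partner 1 offers 593.3 and keeps 800 − 593.3 = 206.7.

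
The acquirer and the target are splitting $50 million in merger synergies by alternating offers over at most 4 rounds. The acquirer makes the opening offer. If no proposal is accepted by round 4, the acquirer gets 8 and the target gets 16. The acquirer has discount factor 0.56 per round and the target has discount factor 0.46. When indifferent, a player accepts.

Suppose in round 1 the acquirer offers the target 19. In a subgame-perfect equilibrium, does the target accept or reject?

Accept

Round 4 (the target proposes): the acquirer gets 8 if talks fail, so the target offers 8 and keeps 42.
Round 3 (the acquirer proposes): the target can get 42 next round, worth 0.46 × 42 = 19.32 now; the acquirer offers that and keeps 30.68.
Round 2 (the target proposes): the acquirer can get 30.68 next round, worth 0.56 × 30.68 = 17.1808 now; the target offers that and keeps 32.8192.
So by rejecting in round 1, the target gets 32.8192 next round, worth 0.46 × 32.8192 = 15.096832 now.
Offer 19 ≥ 15.096832, so the target accepts.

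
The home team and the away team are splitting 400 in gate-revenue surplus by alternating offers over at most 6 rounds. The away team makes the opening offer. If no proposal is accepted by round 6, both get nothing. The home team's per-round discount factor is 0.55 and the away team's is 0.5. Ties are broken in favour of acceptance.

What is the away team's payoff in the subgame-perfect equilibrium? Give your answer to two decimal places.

243.11

Round 6 (the home team proposes): rejection yields 0 for the away team; the home team offers 0 and keeps 400.
Round 5 (the away team proposes): the home team can get 400 next round, worth 0.55 × 400 = 220 now, so the away team offers 220, keeping 180.
Round 4 (the home team proposes): the away team can get 180 next round, worth 0.5 × 180 = 90 now; the home team offers that and keeps 310.
Round 3 (the away team proposes): the home team can get 310 next round, worth 0.55 × 310 = 170.5 now, so the away team offers 170.5, keeping 229.5.
Round 2 (the home team proposes): the away team can get 229.5 next round, worth 0.5 × 229.5 = 114.75 now; the home team offers that and keeps 285.25.
Round 1 (the away team proposes): the home team can get 285.25 next round, worth 0.55 × 285.25 = 156.8875 now, so the away team offers 156.8875, keeping 243.1125.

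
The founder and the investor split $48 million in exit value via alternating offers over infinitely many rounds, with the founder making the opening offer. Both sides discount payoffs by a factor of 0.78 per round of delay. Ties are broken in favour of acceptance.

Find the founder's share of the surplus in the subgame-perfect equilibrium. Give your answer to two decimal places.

Let x be the founder's share when the founder proposes and y be the investor's share when the investor proposes.
The investor accepts iff offered ≥ 0.78·y, so x = 48 − 0.78y. Symmetrically y = 48 − 0.78x.
Substituting: x = 48 − 0.78(48 − 0.78x), giving x(1 − 0.78·0.78) = 48(1 − 0.78).
So x = 48 × 0.22 / 0.3916 ≈ 26.9663, and the investor receives 48 − x ≈ 21.0337.

26.97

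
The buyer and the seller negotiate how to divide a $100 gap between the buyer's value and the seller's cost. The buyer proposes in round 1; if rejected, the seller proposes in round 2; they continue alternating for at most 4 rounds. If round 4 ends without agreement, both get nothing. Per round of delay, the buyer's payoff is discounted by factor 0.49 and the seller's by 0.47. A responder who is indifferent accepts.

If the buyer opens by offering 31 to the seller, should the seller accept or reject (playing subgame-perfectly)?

Reject

Work out the seller's continuation value if the offer is rejected.
Round 4 (the seller proposes): the buyer will accept anything ≥ 0, so the seller offers 0 and keeps 100.
Round 3 (the buyer proposes): the seller can get 100 next round, worth 0.47 × 100 = 47 now; the buyer offers that and keeps 53.
Round 2 (the seller proposes): the buyer can get 53 next round, worth 0.49 × 53 = 25.97 now; the seller offers that and keeps 74.03.
So by rejecting in round 1, the seller gets 74.03 next round, worth 0.47 × 74.03 = 34.7941 now.
Offer 31 < 34.7941, so the seller rejects.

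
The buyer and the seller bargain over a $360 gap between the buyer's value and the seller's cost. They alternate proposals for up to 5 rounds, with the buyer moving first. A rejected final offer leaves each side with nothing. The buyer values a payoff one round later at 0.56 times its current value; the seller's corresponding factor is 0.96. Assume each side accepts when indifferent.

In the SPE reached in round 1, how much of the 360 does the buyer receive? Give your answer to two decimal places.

126.19

Round 5 (the buyer proposes): the seller will accept anything ≥ 0, so the buyer offers 0 and keeps 360.
Round 4 (the seller proposes): the buyer can get 360 next round, worth 0.56 × 360 = 201.6 now, so the seller offers 201.6, keeping 158.4.
Round 3 (the buyer proposes): the seller can get 158.4 next round, worth 0.96 × 158.4 = 152.064 now; the buyer offers that and keeps 207.936.
Round 2 (the seller proposes): the buyer can get 207.936 next round, worth 0.56 × 207.936 = 116.44416 now. The seller offers 116.44416 and keeps 360 − 116.44416 = 243.55584.
Round 1 (the buyer proposes): the seller can get 243.55584 next round, worth 0.96 × 243.55584 = 233.8136064 now, so the buyer offers 233.8136064, keeping 126.1863936.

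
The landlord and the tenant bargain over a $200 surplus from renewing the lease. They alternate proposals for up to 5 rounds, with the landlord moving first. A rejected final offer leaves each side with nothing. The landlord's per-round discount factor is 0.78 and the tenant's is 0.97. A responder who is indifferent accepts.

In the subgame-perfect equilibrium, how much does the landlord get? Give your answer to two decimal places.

Round 5 (the landlord proposes): rejection yields 0 for the tenant; the landlord offers 0 and keeps 200.
Round 4 (the tenant proposes): the landlord can get 200 next round, worth 0.78 × 200 = 156 now; the tenant offers that and keeps 44.
Round 3 (the landlord proposes): the tenant can get 44 next round, worth 0.97 × 44 = 42.68 now, so the landlord offers 42.68, keeping 157.32.
Round 2 (the tenant proposes): the landlord can get 157.32 next round, worth 0.78 × 157.32 = 122.7096 now, so the tenant offers 122.7096, keeping 77.2904.
Round 1 (the landlord proposes): the tenant can get 77.2904 next round, worth 0.97 × 77.2904 = 74.971688 now; the landlord offers that and keeps 125.028312.

125.03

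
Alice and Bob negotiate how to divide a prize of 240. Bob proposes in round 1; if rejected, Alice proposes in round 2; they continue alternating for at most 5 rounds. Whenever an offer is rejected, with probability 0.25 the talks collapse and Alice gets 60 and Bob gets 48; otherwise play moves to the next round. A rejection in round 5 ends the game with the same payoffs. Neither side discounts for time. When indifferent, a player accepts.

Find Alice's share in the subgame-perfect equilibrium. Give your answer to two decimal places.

98.67

Round 5 (Bob proposes): Alice gets 60 if talks fail, so Bob offers 60 and keeps 180.
Round 4 (Alice proposes): rejecting gives Bob an expected 0.75 × 180 + 0.25 × 48 = 147. Alice offers 147 and keeps 240 − 147 = 93.
Round 3 (Bob proposes): rejecting gives Alice an expected 0.75 × 93 + 0.25 × 60 = 84.75, so Bob offers 84.75, keeping 155.25.
Round 2 (Alice proposes): rejecting gives Bob an expected 0.75 × 155.25 + 0.25 × 48 = 128.4375, so Alice offers 128.4375, keeping 111.5625.
Round 1 (Bob proposes): rejecting gives Alice an expected 0.75 × 111.5625 + 0.25 × 60 = 98.671875. Bob offers 98.671875 and keeps 240 − 98.671875 = 141.328125.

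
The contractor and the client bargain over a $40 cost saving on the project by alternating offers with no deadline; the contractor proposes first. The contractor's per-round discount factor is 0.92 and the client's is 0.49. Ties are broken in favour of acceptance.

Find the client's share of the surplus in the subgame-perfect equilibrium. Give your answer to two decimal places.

2.86

When the contractor proposes, the client accepts any offer worth at least 0.49 times what the client would get by proposing next round; and vice versa.
This gives x = 40 − 0.49y and y = 40 − 0.92x, where x and y are each side's share when it proposes.
Hence (1 − 0.49·0.92)x = 40(1 − 0.49), i.e. 0.5492·x = 20.4.
x ≈ 37.1449; the client's share is 40 − x ≈ 2.8551.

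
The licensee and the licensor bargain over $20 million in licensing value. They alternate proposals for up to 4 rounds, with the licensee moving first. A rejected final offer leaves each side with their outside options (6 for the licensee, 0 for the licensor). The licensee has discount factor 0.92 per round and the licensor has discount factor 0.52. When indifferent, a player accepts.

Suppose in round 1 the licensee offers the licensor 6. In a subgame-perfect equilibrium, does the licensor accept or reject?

Accept

Round 4 (the licensor proposes): the licensee gets 6 if talks fail, so the licensor offers 6 and keeps 14.
Round 3 (the licensee proposes): the licensor can get 14 next round, worth 0.52 × 14 = 7.28 now; the licensee offers that and keeps 12.72.
Round 2 (the licensor proposes): the licensee can get 12.72 next round, worth 0.92 × 12.72 = 11.7024 now; the licensor offers that and keeps 8.2976.
So by rejecting in round 1, the licensor gets 8.2976 next round, worth 0.52 × 8.2976 = 4.314752 now.
Offer 6 ≥ 4.314752, so the licensor accepts.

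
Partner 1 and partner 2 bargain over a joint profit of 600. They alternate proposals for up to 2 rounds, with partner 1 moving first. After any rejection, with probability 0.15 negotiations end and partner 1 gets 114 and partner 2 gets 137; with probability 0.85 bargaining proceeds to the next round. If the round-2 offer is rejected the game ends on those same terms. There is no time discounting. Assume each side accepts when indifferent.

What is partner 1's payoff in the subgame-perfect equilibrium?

Round 2 (partner 2 proposes): partner 1 gets 114 if talks fail, so partner 2 offers 114 and keeps 486.
Round 1 (partner 1 proposes): rejecting gives partner 2 an expected 0.85 × 486 + 0.15 × 137 = 433.65. Partner 1 offers 433.65 and keeps 600 − 433.65 = 166.35.

166.35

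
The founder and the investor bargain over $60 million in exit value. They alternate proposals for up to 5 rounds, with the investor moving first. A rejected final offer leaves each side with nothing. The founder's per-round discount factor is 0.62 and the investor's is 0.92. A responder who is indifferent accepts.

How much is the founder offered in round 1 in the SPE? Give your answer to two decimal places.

4.67

Round 5 (the investor proposes): rejection yields 0 for the founder; the investor offers 0 and keeps 60.
Round 4 (the founder proposes): the investor can get 60 next round, worth 0.92 × 60 = 55.2 now. The founder offers 55.2 and keeps 60 − 55.2 = 4.8.
Round 3 (the investor proposes): the founder can get 4.8 next round, worth 0.62 × 4.8 = 2.976 now, so the investor offers 2.976, keeping 57.024.
Round 2 (the founder proposes): the investor can get 57.024 next round, worth 0.92 × 57.024 = 52.46208 now, so the founder offers 52.46208, keeping 7.53792.
Round 1 (the investor proposes): the founder can get 7.53792 next round, worth 0.62 × 7.53792 = 4.6735104 now; the investor offers that and keeps 55.3264896.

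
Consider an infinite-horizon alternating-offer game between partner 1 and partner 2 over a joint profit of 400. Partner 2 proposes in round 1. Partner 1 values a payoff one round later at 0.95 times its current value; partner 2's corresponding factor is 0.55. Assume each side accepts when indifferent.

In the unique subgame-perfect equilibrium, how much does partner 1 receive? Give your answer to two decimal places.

When partner 2 proposes, partner 1 accepts any offer worth at least 0.95 times what partner 1 would get by proposing next round; and vice versa.
This gives x = 400 − 0.95y and y = 400 − 0.55x, where x and y are each side's share when it proposes.
Hence (1 − 0.95·0.55)x = 400(1 − 0.95), i.e. 0.4775·x = 20.
x ≈ 41.8848; partner 1's share is 400 − x ≈ 358.1152.

358.12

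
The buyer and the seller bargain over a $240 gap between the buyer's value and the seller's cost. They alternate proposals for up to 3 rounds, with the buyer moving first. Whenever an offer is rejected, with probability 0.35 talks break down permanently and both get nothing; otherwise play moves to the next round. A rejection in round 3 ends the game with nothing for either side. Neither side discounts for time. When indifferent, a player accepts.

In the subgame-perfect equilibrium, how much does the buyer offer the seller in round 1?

By backward induction:
Round 3 (the buyer proposes): rejection yields 0 for the seller; the buyer offers 0 and keeps 240.
Round 2 (the seller proposes): rejecting gives the buyer an expected 0.65 × 240 = 156. The seller offers 156 and keeps 240 − 156 = 84.
Round 1 (the buyer proposes): rejecting gives the seller an expected 0.65 × 84 = 54.6; the buyer offers that and keeps 185.4.

54.6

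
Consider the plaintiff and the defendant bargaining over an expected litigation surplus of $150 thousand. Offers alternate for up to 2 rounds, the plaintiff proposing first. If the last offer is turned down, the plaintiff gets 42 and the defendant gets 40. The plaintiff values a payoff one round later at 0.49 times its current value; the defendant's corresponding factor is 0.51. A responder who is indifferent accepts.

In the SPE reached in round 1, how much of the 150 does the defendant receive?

Round 2 (the defendant proposes): the plaintiff gets 42 if talks fail, so the defendant offers 42 and keeps 108.
Round 1 (the plaintiff proposes): the defendant can get 108 next round, worth 0.51 × 108 = 55.08 now, so the plaintiff offers 55.08, keeping 94.92.

55.08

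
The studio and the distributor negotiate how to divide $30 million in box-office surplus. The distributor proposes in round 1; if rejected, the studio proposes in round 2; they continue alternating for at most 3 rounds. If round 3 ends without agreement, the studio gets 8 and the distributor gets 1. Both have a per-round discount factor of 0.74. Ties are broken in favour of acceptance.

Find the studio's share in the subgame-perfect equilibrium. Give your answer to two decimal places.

Work backward from the last round.
Round 3 (the distributor proposes): the studio gets 8 if talks fail, so the distributor offers 8 and keeps 22.
Round 2 (the studio proposes): the distributor can get 22 next round, worth 0.74 × 22 = 16.28 now, so the studio offers 16.28, keeping 13.72.
Round 1 (the distributor proposes): the studio can get 13.72 next round, worth 0.74 × 13.72 = 10.1528 now, so the distributor offers 10.1528, keeping 19.8472.

10.15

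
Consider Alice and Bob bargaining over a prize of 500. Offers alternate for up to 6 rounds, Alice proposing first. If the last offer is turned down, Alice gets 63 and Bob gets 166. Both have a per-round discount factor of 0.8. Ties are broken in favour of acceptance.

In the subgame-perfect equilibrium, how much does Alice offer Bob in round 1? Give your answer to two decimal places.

274.40

By backward induction:
Round 6 (Bob proposes): Alice gets 63 if talks fail, so Bob offers 63 and keeps 437.
Round 5 (Alice proposes): Bob can get 437 next round, worth 0.8 × 437 = 349.6 now. Alice offers 349.6 and keeps 500 − 349.6 = 150.4.
Round 4 (Bob proposes): Alice can get 150.4 next round, worth 0.8 × 150.4 = 120.32 now. Bob offers 120.32 and keeps 500 − 120.32 = 379.68.
Round 3 (Alice proposes): Bob can get 379.68 next round, worth 0.8 × 379.68 = 303.744 now; Alice offers that and keeps 196.256.
Round 2 (Bob proposes): Alice can get 196.256 next round, worth 0.8 × 196.256 = 157.0048 now; Bob offers that and keeps 342.9952.
Round 1 (Alice proposes): Bob can get 342.9952 next round, worth 0.8 × 342.9952 = 274.39616 now, so Alice offers 274.39616, keeping 225.60384.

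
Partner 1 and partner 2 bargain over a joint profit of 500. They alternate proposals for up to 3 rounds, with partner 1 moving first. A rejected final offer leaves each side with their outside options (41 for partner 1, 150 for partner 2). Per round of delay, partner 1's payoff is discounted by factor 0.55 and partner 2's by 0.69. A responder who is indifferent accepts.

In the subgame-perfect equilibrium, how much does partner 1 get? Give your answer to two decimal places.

287.83

Round 3 (partner 1 proposes): partner 2 gets 150 if talks fail, so partner 1 offers 150 and keeps 350.
Round 2 (partner 2 proposes): partner 1 can get 350 next round, worth 0.55 × 350 = 192.5 now, so partner 2 offers 192.5, keeping 307.5.
Round 1 (partner 1 proposes): partner 2 can get 307.5 next round, worth 0.69 × 307.5 = 212.175 now; partner 1 offers that and keeps 287.825.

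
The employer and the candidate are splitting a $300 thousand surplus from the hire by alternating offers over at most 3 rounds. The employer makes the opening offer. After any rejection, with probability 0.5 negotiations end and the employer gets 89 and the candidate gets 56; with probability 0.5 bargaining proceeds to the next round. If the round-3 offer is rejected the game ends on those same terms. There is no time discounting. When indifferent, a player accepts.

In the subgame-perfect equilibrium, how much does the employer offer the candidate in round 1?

Round 3 (the employer proposes): the candidate gets 56 if talks fail, so the employer offers 56 and keeps 244.
Round 2 (the candidate proposes): rejecting gives the employer an expected 0.5 × 244 + 0.5 × 89 = 166.5; the candidate offers that and keeps 133.5.
Round 1 (the employer proposes): rejecting gives the candidate an expected 0.5 × 133.5 + 0.5 × 56 = 94.75, so the employer offers 94.75, keeping 205.25.

94.75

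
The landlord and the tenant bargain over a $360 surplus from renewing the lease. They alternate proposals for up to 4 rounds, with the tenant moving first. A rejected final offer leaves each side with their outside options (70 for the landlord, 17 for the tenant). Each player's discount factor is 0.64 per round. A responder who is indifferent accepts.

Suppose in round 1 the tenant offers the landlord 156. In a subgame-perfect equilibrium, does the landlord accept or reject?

Reject

Round 4 (the landlord proposes): the tenant gets 17 if talks fail, so the landlord offers 17 and keeps 343.
Round 3 (the tenant proposes): the landlord can get 343 next round, worth 0.64 × 343 = 219.52 now, so the tenant offers 219.52, keeping 140.48.
Round 2 (the landlord proposes): the tenant can get 140.48 next round, worth 0.64 × 140.48 = 89.9072 now. The landlord offers 89.9072 and keeps 360 − 89.9072 = 270.0928.
So by rejecting in round 1, the landlord gets 270.0928 next round, worth 0.64 × 270.0928 = 172.859392 now.
Offer 156 < 172.859392, so the landlord rejects.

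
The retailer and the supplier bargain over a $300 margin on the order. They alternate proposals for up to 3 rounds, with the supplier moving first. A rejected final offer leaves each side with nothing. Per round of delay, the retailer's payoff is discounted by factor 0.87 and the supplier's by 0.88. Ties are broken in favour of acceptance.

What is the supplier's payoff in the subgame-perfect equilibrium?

Solve by backward induction from round 3.
Round 3 (the supplier proposes): the retailer will accept anything ≥ 0, so the supplier offers 0 and keeps 300.
Round 2 (the retailer proposes): the supplier can get 300 next round, worth 0.88 × 300 = 264 now, so the retailer offers 264, keeping 36.
Round 1 (the supplier proposes): the retailer can get 36 next round, worth 0.87 × 36 = 31.32 now. The supplier offers 31.32 and keeps 300 − 31.32 = 268.68.

268.68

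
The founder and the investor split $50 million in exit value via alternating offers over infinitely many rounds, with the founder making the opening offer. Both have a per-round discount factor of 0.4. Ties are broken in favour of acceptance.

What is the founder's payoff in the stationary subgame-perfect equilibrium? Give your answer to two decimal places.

Let x be the founder's share when the founder proposes and y be the investor's share when the investor proposes.
The investor accepts iff offered ≥ 0.4·y, so x = 50 − 0.4y. Symmetrically y = 50 − 0.4x.
Substituting: x = 50 − 0.4(50 − 0.4x), giving x(1 − 0.4·0.4) = 50(1 − 0.4).
So x = 50 × 0.6 / 0.84 ≈ 35.7143, and the investor receives 50 − x ≈ 14.2857.

35.71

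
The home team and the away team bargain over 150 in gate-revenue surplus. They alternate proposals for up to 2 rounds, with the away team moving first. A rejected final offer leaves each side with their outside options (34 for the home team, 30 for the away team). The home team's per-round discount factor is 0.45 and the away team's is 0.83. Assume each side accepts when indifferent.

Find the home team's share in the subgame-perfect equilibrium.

54

Round 2 (the home team proposes): the away team gets 30 if talks fail, so the home team offers 30 and keeps 120.
Round 1 (the away team proposes): the home team can get 120 next round, worth 0.45 × 120 = 54 now. The away team offers 54 and keeps 150 − 54 = 96.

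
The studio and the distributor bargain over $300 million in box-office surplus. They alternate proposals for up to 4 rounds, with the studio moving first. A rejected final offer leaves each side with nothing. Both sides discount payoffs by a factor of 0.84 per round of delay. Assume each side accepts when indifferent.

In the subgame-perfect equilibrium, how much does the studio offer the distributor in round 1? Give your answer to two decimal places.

Work backward from the last round.
Round 4 (the distributor proposes): the studio will accept anything ≥ 0, so the distributor offers 0 and keeps 300.
Round 3 (the studio proposes): the distributor can get 300 next round, worth 0.84 × 300 = 252 now, so the studio offers 252, keeping 48.
Round 2 (the distributor proposes): the studio can get 48 next round, worth 0.84 × 48 = 40.32 now. The distributor offers 40.32 and keeps 300 − 40.32 = 259.68.
Round 1 (the studio proposes): the distributor can get 259.68 next round, worth 0.84 × 259.68 = 218.1312 now; the studio offers that and keeps 81.8688.

218.13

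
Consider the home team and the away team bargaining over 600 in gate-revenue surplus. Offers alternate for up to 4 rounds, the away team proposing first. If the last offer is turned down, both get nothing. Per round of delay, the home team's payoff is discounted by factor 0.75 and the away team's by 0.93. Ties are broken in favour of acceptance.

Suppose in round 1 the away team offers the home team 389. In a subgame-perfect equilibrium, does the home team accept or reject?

Accept

Round 4 (the home team proposes): the away team will accept anything ≥ 0, so the home team offers 0 and keeps 600.
Round 3 (the away team proposes): the home team can get 600 next round, worth 0.75 × 600 = 450 now, so the away team offers 450, keeping 150.
Round 2 (the home team proposes): the away team can get 150 next round, worth 0.93 × 150 = 139.5 now; the home team offers that and keeps 460.5.
So by rejecting in round 1, the home team gets 460.5 next round, worth 0.75 × 460.5 = 345.375 now.
Offer 389 ≥ 345.375, so the home team accepts.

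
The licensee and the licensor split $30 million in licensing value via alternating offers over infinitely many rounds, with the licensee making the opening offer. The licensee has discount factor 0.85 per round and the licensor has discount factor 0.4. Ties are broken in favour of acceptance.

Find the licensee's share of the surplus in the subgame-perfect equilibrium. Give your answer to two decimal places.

27.27

In a stationary SPE each proposer offers the other exactly their discounted continuation value.
If the licensee keeps x when proposing and the licensor keeps y when proposing, then x = 30 − 0.4y and y = 30 − 0.85x.
Solving: x = 30(1 − 0.4) / (1 − 0.85·0.4) = 18 / 0.66 ≈ 27.2727.
The licensor gets 30 − 27.2727 ≈ 2.7273.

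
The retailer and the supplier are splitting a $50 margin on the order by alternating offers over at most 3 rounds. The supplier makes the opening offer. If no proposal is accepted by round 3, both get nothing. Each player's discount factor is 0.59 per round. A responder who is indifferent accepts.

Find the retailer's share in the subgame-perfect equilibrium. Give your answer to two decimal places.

Solve by backward induction from round 3.
Round 3 (the supplier proposes): the retailer will accept anything ≥ 0, so the supplier offers 0 and keeps 50.
Round 2 (the retailer proposes): the supplier can get 50 next round, worth 0.59 × 50 = 29.5 now. The retailer offers 29.5 and keeps 50 − 29.5 = 20.5.
Round 1 (the supplier proposes): the retailer can get 20.5 next round, worth 0.59 × 20.5 = 12.095 now. The supplier offers 12.095 and keeps 50 − 12.095 = 37.905.

12.10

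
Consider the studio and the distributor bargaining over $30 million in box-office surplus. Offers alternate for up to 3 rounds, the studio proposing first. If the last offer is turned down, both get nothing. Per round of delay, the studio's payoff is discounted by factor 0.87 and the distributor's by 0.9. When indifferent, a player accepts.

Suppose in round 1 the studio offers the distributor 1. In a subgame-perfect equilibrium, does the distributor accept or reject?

Round 3 (the studio proposes): the distributor will accept anything ≥ 0, so the studio offers 0 and keeps 30.
Round 2 (the distributor proposes): the studio can get 30 next round, worth 0.87 × 30 = 26.1 now; the distributor offers that and keeps 3.9.
So by rejecting in round 1, the distributor gets 3.9 next round, worth 0.9 × 3.9 = 3.51 now.
Offer 1 < 3.51, so the distributor rejects.

Reject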